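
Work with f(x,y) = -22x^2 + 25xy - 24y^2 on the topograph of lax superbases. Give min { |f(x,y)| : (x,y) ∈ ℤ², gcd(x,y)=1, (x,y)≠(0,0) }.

translate: b→19 (≡-25 mod 44), so (22,-25,24)→(22,19,21)
flip: (22,19,21)→(21,-19,22)
reduced (well bottom): (21,-19,22) with a≤c, −a<b≤a
well minimum |f| = |-21| = 21 (negative-definite)

21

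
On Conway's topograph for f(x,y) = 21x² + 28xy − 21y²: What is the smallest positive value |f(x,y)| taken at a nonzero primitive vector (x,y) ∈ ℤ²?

river: ρ → (-21,14,28)
river: ρ → (28,42,-7)
river: ρ → (-7,42,28)
river: ρ → (28,14,-21)
river: ρ → (-21,28,21)
river: ρ → (21,14,-28)
river: ρ → (-28,42,7)
river: ρ → (7,42,-28)
river: ρ → (-28,14,21)
river: ρ → (21,28,-21)
closes: descent 0, river 10
min |a| on river = 7

7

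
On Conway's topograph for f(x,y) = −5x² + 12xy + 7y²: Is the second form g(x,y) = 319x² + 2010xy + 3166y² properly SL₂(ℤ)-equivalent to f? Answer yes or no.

D₁ = 284, D₂ = 284
river cycle of f (length 8): (7, 16, -1), (-1, 16, 7), (7, 12, -5), (-5, 8, 11), (11, 14, -2), (-2, 14, 11), (11, 8, -5), (-5, 12, 7)
river cycle of g (length 8): (7, 16, -1), (-1, 16, 7), (7, 12, -5), (-5, 8, 11), (11, 14, -2), (-2, 14, 11), (11, 8, -5), (-5, 12, 7)
cycles coincide ⇒ equivalent

yes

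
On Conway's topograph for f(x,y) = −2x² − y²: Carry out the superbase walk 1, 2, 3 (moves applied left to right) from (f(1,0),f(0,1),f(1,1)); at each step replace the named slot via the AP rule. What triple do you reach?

start (-2,-1,-3) = (f(1,0),f(0,1),f(1,1))
replace slot 1: 2·((-1)+(-3)) − (-2) = -6 → (-6,-1,-3)
replace slot 2: 2·((-6)+(-3)) − (-1) = -17 → (-6,-17,-3)
replace slot 3: 2·((-6)+(-17)) − (-3) = -43 → (-6,-17,-43)

-6,-17,-43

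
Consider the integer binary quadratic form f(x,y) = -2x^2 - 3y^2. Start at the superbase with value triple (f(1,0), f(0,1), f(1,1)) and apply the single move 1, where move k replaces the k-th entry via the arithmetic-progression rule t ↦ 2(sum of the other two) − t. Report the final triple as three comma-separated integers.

start (-2,-3,-5) = (f(1,0),f(0,1),f(1,1))
replace slot 1: 2·((-3)+(-5)) − (-2) = -14 → (-14,-3,-5)

-14,-3,-5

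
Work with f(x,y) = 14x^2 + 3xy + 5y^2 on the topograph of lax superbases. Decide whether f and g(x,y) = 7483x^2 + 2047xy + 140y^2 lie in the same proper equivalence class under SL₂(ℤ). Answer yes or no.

D₁ = -271, D₂ = -271
f: flip: (14,3,5)→(5,-3,14)
f: reduced (well bottom): (5,-3,14) with a≤c, −a<b≤a
g: flip: (7483,2047,140)→(140,-2047,7483)
g: translate: b→-87 (≡-2047 mod 280), so (140,-2047,7483)→(140,-87,14)
g: flip: (140,-87,14)→(14,87,140)
g: translate: b→3 (≡87 mod 28), so (14,87,140)→(14,3,5)
g: flip: (14,3,5)→(5,-3,14)
g: reduced (well bottom): (5,-3,14) with a≤c, −a<b≤a
reduced forms (5, -3, 14) vs (5, -3, 14) ⇒ equivalent

yes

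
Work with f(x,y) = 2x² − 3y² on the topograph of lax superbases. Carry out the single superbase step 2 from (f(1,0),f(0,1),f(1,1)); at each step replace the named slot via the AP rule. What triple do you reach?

start (2,-3,-1) = (f(1,0),f(0,1),f(1,1))
replace slot 2: 2·(2+(-1)) − (-3) = 5 → (2,5,-1)

2,5,-1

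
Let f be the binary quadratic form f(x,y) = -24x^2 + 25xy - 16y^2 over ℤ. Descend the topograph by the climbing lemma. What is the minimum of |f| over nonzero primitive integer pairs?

translate: b→23 (≡-25 mod 48), so (24,-25,16)→(24,23,15)
flip: (24,23,15)→(15,-23,24)
translate: b→7 (≡-23 mod 30), so (15,-23,24)→(15,7,16)
reduced (well bottom): (15,7,16) with a≤c, −a<b≤a
well minimum |f| = |-15| = 15 (negative-definite)

15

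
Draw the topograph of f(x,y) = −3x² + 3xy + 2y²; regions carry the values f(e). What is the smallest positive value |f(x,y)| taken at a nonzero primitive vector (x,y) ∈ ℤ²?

river: ρ → (2,5,-1)
river: ρ → (-1,5,2)
river: ρ → (2,3,-3)
river: ρ → (-3,3,2)
closes: descent 0, river 4
min |a| on river = 1

1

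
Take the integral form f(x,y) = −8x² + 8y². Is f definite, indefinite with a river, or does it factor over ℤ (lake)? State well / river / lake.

D = b²−4ac = 0² − 4·(-8)·8 = 256
D = 16² is a perfect square ⇒ form factors over ℤ ⇒ lakes

lake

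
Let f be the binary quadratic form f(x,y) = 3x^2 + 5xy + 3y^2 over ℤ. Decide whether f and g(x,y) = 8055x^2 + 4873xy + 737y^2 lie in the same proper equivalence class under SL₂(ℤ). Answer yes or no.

D₁ = -11, D₂ = -11
f: translate: b→-1 (≡5 mod 6), so (3,5,3)→(3,-1,1)
f: flip: (3,-1,1)→(1,1,3)
f: reduced (well bottom): (1,1,3) with a≤c, −a<b≤a
g: flip: (8055,4873,737)→(737,-4873,8055)
g: translate: b→-451 (≡-4873 mod 1474), so (737,-4873,8055)→(737,-451,69)
g: flip: (737,-451,69)→(69,451,737)
g: translate: b→37 (≡451 mod 138), so (69,451,737)→(69,37,5)
g: flip: (69,37,5)→(5,-37,69)
g: translate: b→3 (≡-37 mod 10), so (5,-37,69)→(5,3,1)
g: flip: (5,3,1)→(1,-3,5)
g: translate: b→1 (≡-3 mod 2), so (1,-3,5)→(1,1,3)
g: reduced (well bottom): (1,1,3) with a≤c, −a<b≤a
reduced forms (1, 1, 3) vs (1, 1, 3) ⇒ equivalent

yes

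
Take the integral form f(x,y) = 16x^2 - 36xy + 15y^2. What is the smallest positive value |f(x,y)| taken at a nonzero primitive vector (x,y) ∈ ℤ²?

descent: ρ → (15,6,-5)
descent: ρ → (-5,14,7)  [lands on river]
river: ρ → (7,14,-5)
river: ρ → (-5,16,4)
river: ρ → (4,16,-5)
closes: descent 2, river 4
min |a| on river = 4

4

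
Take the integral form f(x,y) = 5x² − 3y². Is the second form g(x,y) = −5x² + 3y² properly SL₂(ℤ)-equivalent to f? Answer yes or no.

D₁ = 60, D₂ = 60
river cycle of f (length 2): (-3, 6, 2), (2, 6, -3)
river cycle of g (length 2): (3, 6, -2), (-2, 6, 3)
cycles differ ⇒ inequivalent

no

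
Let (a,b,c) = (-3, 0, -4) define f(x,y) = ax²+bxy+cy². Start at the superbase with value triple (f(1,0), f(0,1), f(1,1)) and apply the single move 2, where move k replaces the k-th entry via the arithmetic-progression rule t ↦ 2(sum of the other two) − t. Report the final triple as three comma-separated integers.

start (-3,-4,-7) = (f(1,0),f(0,1),f(1,1))
replace slot 2: 2·((-3)+(-7)) − (-4) = -16 → (-3,-16,-7)

-3,-16,-7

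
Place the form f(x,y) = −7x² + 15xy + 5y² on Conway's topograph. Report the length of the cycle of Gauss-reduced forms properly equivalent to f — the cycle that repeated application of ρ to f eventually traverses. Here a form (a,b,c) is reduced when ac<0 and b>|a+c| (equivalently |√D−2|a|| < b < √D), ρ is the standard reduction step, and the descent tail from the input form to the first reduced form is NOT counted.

D = 365, ⌊√D⌋ = 19
river: ρ → (5,15,-7)
river: ρ → (-7,13,7)
river: ρ → (7,15,-5)
river: ρ → (-5,15,7)
river: ρ → (7,13,-7)
river: ρ → (-7,15,5)
ρ-cycle length = 6 (tail of 0 descent steps not counted)

6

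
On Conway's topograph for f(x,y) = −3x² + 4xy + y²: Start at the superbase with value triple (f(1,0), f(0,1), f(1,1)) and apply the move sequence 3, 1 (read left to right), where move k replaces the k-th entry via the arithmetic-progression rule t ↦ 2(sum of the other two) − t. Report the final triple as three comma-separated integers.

start (-3,1,2) = (f(1,0),f(0,1),f(1,1))
replace slot 3: 2·((-3)+1) − 2 = -6 → (-3,1,-6)
replace slot 1: 2·(1+(-6)) − (-3) = -7 → (-7,1,-6)

-7,1,-6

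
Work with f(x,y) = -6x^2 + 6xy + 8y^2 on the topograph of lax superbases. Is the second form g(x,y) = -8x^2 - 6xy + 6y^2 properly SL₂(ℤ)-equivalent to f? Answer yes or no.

D₁ = 228, D₂ = 228
river cycle of f (length 6): (8, 10, -4), (-4, 14, 2), (2, 14, -4), (-4, 10, 8), (8, 6, -6), (-6, 6, 8)
river cycle of g (length 6): (6, 6, -8), (-8, 10, 4), (4, 14, -2), (-2, 14, 4), (4, 10, -8), (-8, 6, 6)
cycles differ ⇒ inequivalent

no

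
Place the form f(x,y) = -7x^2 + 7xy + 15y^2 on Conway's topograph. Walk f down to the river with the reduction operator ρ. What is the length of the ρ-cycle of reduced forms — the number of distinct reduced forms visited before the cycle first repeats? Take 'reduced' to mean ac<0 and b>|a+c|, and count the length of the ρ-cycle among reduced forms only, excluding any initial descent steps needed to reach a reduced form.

D = 469, ⌊√D⌋ = 21
descent: ρ → (15,-7,-7)
descent: ρ → (-7,21,1)  [lands on river]
river: ρ → (1,21,-7)
ρ-cycle length = 2 (tail of 2 descent steps not counted)

2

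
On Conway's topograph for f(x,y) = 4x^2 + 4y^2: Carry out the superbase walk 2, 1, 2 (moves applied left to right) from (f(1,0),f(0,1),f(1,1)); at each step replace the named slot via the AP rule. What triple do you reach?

start (4,4,8) = (f(1,0),f(0,1),f(1,1))
replace slot 2: 2·(4+8) − 4 = 20 → (4,20,8)
replace slot 1: 2·(20+8) − 4 = 52 → (52,20,8)
replace slot 2: 2·(52+8) − 20 = 100 → (52,100,8)

52,100,8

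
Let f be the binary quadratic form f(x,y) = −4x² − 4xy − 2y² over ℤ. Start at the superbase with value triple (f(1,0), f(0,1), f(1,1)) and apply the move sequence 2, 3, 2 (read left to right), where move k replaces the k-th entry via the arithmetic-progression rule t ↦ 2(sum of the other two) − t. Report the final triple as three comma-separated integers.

start (-4,-2,-10) = (f(1,0),f(0,1),f(1,1))
replace slot 2: 2·((-4)+(-10)) − (-2) = -26 → (-4,-26,-10)
replace slot 3: 2·((-4)+(-26)) − (-10) = -50 → (-4,-26,-50)
replace slot 2: 2·((-4)+(-50)) − (-26) = -82 → (-4,-82,-50)

-4,-82,-50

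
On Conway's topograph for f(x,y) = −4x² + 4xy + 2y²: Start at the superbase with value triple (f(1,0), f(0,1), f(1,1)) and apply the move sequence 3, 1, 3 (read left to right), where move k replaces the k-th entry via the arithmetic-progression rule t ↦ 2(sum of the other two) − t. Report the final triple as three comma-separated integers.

start (-4,2,2) = (f(1,0),f(0,1),f(1,1))
replace slot 3: 2·((-4)+2) − 2 = -6 → (-4,2,-6)
replace slot 1: 2·(2+(-6)) − (-4) = -4 → (-4,2,-6)
replace slot 3: 2·((-4)+2) − (-6) = 2 → (-4,2,2)

-4,2,2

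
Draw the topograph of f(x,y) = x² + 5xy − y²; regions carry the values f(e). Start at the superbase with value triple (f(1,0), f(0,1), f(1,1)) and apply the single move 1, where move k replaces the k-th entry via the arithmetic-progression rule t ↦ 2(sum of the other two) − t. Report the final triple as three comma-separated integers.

start (1,-1,5) = (f(1,0),f(0,1),f(1,1))
replace slot 1: 2·((-1)+5) − 1 = 7 → (7,-1,5)

7,-1,5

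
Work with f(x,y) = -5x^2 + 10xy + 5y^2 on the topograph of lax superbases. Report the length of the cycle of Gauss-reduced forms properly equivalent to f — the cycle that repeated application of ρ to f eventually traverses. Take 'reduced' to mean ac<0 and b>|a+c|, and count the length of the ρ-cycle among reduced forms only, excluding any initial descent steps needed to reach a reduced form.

D = 200, ⌊√D⌋ = 14
river: ρ → (5,10,-5)
river: ρ → (-5,10,5)
ρ-cycle length = 2 (tail of 0 descent steps not counted)

2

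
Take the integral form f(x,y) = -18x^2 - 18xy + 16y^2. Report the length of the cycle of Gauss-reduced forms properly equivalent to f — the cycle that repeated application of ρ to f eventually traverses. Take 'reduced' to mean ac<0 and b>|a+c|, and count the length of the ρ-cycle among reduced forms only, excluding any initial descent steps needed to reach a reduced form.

D = 1476, ⌊√D⌋ = 38
descent: ρ → (16,18,-18)  [lands on river]
river: ρ → (-18,18,16)
river: ρ → (16,14,-20)
river: ρ → (-20,26,10)
river: ρ → (10,34,-8)
river: ρ → (-8,30,18)
river: ρ → (18,6,-20)
river: ρ → (-20,34,4)
river: ρ → (4,38,-2)
river: ρ → (-2,38,4)
river: ρ → (4,34,-20)
river: ρ → (-20,6,18)
river: ρ → (18,30,-8)
river: ρ → (-8,34,10)
river: ρ → (10,26,-20)
river: ρ → (-20,14,16)
ρ-cycle length = 16 (tail of 1 descent step not counted)

16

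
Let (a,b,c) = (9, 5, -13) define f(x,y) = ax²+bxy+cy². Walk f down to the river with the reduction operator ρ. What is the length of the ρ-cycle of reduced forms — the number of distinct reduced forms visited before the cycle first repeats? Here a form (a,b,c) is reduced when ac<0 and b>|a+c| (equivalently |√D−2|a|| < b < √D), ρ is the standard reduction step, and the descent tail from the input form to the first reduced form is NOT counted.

D = 493, ⌊√D⌋ = 22
river: ρ → (-13,21,1)
river: ρ → (1,21,-13)
river: ρ → (-13,5,9)
river: ρ → (9,13,-9)
river: ρ → (-9,5,13)
river: ρ → (13,21,-1)
river: ρ → (-1,21,13)
river: ρ → (13,5,-9)
river: ρ → (-9,13,9)
river: ρ → (9,5,-13)
ρ-cycle length = 10 (tail of 0 descent steps not counted)

10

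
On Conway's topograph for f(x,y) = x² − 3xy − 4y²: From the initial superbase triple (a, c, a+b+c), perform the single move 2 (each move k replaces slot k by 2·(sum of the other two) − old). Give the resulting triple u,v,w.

start (1,-4,-6) = (f(1,0),f(0,1),f(1,1))
replace slot 2: 2·(1+(-6)) − (-4) = -6 → (1,-6,-6)

1,-6,-6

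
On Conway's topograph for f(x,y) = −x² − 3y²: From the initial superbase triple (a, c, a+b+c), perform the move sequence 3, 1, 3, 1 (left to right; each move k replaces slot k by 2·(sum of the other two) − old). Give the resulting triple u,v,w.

start (-1,-3,-4) = (f(1,0),f(0,1),f(1,1))
replace slot 3: 2·((-1)+(-3)) − (-4) = -4 → (-1,-3,-4)
replace slot 1: 2·((-3)+(-4)) − (-1) = -13 → (-13,-3,-4)
replace slot 3: 2·((-13)+(-3)) − (-4) = -28 → (-13,-3,-28)
replace slot 1: 2·((-3)+(-28)) − (-13) = -49 → (-49,-3,-28)

-49,-3,-28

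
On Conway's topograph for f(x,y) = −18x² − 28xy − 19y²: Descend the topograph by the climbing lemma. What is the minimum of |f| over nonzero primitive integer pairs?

translate: b→-8 (≡28 mod 36), so (18,28,19)→(18,-8,9)
flip: (18,-8,9)→(9,8,18)
reduced (well bottom): (9,8,18) with a≤c, −a<b≤a
well minimum |f| = |-9| = 9 (negative-definite)

9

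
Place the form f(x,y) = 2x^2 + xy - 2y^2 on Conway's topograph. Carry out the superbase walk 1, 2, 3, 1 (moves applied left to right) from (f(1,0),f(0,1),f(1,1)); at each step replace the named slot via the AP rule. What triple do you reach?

start (2,-2,1) = (f(1,0),f(0,1),f(1,1))
replace slot 1: 2·((-2)+1) − 2 = -4 → (-4,-2,1)
replace slot 2: 2·((-4)+1) − (-2) = -4 → (-4,-4,1)
replace slot 3: 2·((-4)+(-4)) − 1 = -17 → (-4,-4,-17)
replace slot 1: 2·((-4)+(-17)) − (-4) = -38 → (-38,-4,-17)

-38,-4,-17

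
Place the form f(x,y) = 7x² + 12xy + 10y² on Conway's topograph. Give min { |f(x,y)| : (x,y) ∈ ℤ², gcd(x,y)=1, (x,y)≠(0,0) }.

translate: b→-2 (≡12 mod 14), so (7,12,10)→(7,-2,5)
flip: (7,-2,5)→(5,2,7)
reduced (well bottom): (5,2,7) with a≤c, −a<b≤a
well minimum = a = 5

5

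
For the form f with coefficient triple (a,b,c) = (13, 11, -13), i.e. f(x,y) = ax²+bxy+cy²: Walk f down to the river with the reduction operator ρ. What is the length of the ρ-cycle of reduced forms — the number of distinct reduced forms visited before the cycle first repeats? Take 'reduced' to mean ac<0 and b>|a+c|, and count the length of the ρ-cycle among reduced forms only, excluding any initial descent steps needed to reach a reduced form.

D = 797, ⌊√D⌋ = 28
river: ρ → (-13,15,11)
river: ρ → (11,7,-17)
river: ρ → (-17,27,1)
river: ρ → (1,27,-17)
river: ρ → (-17,7,11)
river: ρ → (11,15,-13)
river: ρ → (-13,11,13)
river: ρ → (13,15,-11)
river: ρ → (-11,7,17)
river: ρ → (17,27,-1)
river: ρ → (-1,27,17)
river: ρ → (17,7,-11)
river: ρ → (-11,15,13)
river: ρ → (13,11,-13)
ρ-cycle length = 14 (tail of 0 descent steps not counted)

14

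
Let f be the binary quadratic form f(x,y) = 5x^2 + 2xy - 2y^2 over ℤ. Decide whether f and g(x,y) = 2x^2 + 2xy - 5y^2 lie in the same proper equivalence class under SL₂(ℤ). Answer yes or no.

D₁ = 44, D₂ = 44
river cycle of f (length 2): (-2, 6, 1), (1, 6, -2)
river cycle of g (length 2): (2, 6, -1), (-1, 6, 2)
cycles differ ⇒ inequivalent

no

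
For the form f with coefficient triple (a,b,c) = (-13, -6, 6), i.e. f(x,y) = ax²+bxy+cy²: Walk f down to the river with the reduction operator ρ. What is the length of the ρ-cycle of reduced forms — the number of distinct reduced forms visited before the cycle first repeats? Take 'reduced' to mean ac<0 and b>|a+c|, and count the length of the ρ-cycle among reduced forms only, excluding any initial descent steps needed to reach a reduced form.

D = 348, ⌊√D⌋ = 18
descent: ρ → (6,18,-1)  [lands on river]
river: ρ → (-1,18,6)
ρ-cycle length = 2 (tail of 1 descent step not counted)

2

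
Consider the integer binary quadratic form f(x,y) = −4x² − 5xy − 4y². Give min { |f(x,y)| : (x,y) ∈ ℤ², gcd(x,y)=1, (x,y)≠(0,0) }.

translate: b→-3 (≡5 mod 8), so (4,5,4)→(4,-3,3)
flip: (4,-3,3)→(3,3,4)
reduced (well bottom): (3,3,4) with a≤c, −a<b≤a
well minimum |f| = |-3| = 3 (negative-definite)

3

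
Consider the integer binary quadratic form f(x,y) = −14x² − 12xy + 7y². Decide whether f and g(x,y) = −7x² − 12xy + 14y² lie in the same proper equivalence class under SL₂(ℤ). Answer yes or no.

D₁ = 536, D₂ = 536
river cycle of f (length 14): (7, 12, -14), (-14, 16, 5), (5, 14, -17), (-17, 20, 2), (2, 20, -17), (-17, 14, 5), (5, 16, -14), (-14, 12, 7), (7, 16, -10), (-10, 4, 13), … (4 more)
river cycle of g (length 14): (14, 12, -7), (-7, 16, 10), (10, 4, -13), (-13, 22, 1), (1, 22, -13), (-13, 4, 10), (10, 16, -7), (-7, 12, 14), (14, 16, -5), (-5, 14, 17), … (4 more)
cycles differ ⇒ inequivalent

no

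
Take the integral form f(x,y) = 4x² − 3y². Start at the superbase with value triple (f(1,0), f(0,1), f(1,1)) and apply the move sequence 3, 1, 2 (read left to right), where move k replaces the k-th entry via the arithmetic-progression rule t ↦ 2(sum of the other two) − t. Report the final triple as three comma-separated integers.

start (4,-3,1) = (f(1,0),f(0,1),f(1,1))
replace slot 3: 2·(4+(-3)) − 1 = 1 → (4,-3,1)
replace slot 1: 2·((-3)+1) − 4 = -8 → (-8,-3,1)
replace slot 2: 2·((-8)+1) − (-3) = -11 → (-8,-11,1)

-8,-11,1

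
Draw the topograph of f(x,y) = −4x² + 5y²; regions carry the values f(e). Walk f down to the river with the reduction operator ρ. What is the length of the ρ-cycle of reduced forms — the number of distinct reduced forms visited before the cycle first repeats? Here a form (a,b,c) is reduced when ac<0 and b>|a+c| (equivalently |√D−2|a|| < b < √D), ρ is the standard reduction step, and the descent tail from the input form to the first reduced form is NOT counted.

D = 80, ⌊√D⌋ = 8
descent: ρ → (5,0,-4)
descent: ρ → (-4,8,1)  [lands on river]
river: ρ → (1,8,-4)
ρ-cycle length = 2 (tail of 2 descent steps not counted)

2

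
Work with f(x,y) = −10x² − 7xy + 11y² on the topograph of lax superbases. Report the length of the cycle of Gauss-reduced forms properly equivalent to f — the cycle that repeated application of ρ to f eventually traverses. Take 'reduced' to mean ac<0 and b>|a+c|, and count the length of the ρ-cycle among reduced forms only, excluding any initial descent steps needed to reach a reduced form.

D = 489, ⌊√D⌋ = 22
descent: ρ → (11,7,-10)  [lands on river]
river: ρ → (-10,13,8)
river: ρ → (8,19,-4)
river: ρ → (-4,21,3)
river: ρ → (3,21,-4)
river: ρ → (-4,19,8)
river: ρ → (8,13,-10)
river: ρ → (-10,7,11)
river: ρ → (11,15,-6)
river: ρ → (-6,21,2)
river: ρ → (2,19,-16)
river: ρ → (-16,13,5)
river: ρ → (5,17,-10)
river: ρ → (-10,3,12)
river: ρ → (12,21,-1)
river: ρ → (-1,21,12)
river: ρ → (12,3,-10)
river: ρ → (-10,17,5)
river: ρ → (5,13,-16)
river: ρ → (-16,19,2)
river: ρ → (2,21,-6)
river: ρ → (-6,15,11)
ρ-cycle length = 22 (tail of 1 descent step not counted)

22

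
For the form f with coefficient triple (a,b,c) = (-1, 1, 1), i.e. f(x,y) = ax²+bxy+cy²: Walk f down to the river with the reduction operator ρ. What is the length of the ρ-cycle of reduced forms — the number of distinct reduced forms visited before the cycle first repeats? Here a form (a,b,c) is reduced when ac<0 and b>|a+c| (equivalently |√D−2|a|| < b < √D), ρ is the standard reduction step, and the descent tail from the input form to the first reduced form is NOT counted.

D = 5, ⌊√D⌋ = 2
river: ρ → (1,1,-1)
river: ρ → (-1,1,1)
ρ-cycle length = 2 (tail of 0 descent steps not counted)

2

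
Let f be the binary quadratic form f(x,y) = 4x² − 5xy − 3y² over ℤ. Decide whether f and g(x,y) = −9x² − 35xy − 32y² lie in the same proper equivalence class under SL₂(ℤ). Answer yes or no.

D₁ = 73, D₂ = 73
river cycle of f (length 18): (-3, 5, 4), (4, 3, -4), (-4, 5, 3), (3, 7, -2), (-2, 5, 6), (6, 7, -1), (-1, 7, 6), (6, 5, -2), (-2, 7, 3), (3, 5, -4), … (8 more)
river cycle of g (length 18): (-6, 5, 2), (2, 7, -3), (-3, 5, 4), (4, 3, -4), (-4, 5, 3), (3, 7, -2), (-2, 5, 6), (6, 7, -1), (-1, 7, 6), (6, 5, -2), … (8 more)
cycles coincide ⇒ equivalent

yes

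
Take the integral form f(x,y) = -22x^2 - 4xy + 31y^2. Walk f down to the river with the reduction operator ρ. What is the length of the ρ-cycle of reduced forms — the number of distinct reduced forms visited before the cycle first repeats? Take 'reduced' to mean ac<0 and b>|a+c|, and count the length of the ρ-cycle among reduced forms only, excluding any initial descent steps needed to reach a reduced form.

D = 2744, ⌊√D⌋ = 52
descent: ρ → (31,4,-22)
descent: ρ → (-22,40,13)  [lands on river]
river: ρ → (13,38,-25)
river: ρ → (-25,12,26)
river: ρ → (26,40,-11)
river: ρ → (-11,48,10)
river: ρ → (10,52,-1)
river: ρ → (-1,52,10)
river: ρ → (10,48,-11)
river: ρ → (-11,40,26)
river: ρ → (26,12,-25)
river: ρ → (-25,38,13)
river: ρ → (13,40,-22)
river: ρ → (-22,48,5)
river: ρ → (5,52,-2)
river: ρ → (-2,52,5)
river: ρ → (5,48,-22)
ρ-cycle length = 16 (tail of 2 descent steps not counted)

16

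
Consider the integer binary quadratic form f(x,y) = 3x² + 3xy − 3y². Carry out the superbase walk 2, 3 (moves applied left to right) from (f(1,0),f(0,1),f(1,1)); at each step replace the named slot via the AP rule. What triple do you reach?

start (3,-3,3) = (f(1,0),f(0,1),f(1,1))
replace slot 2: 2·(3+3) − (-3) = 15 → (3,15,3)
replace slot 3: 2·(3+15) − 3 = 33 → (3,15,33)

3,15,33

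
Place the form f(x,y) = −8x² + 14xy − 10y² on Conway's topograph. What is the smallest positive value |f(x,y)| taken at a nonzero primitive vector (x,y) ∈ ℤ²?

translate: b→2 (≡-14 mod 16), so (8,-14,10)→(8,2,4)
flip: (8,2,4)→(4,-2,8)
reduced (well bottom): (4,-2,8) with a≤c, −a<b≤a
well minimum |f| = |-4| = 4 (negative-definite)

4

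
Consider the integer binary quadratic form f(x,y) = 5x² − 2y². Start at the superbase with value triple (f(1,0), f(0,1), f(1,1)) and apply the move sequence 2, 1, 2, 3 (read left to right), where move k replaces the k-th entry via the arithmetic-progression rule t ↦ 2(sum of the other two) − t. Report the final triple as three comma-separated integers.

start (5,-2,3) = (f(1,0),f(0,1),f(1,1))
replace slot 2: 2·(5+3) − (-2) = 18 → (5,18,3)
replace slot 1: 2·(18+3) − 5 = 37 → (37,18,3)
replace slot 2: 2·(37+3) − 18 = 62 → (37,62,3)
replace slot 3: 2·(37+62) − 3 = 195 → (37,62,195)

37,62,195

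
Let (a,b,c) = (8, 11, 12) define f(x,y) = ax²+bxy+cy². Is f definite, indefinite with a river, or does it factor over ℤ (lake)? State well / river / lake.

D = b²−4ac = 11² − 4·8·12 = -263
D < 0 ⇒ definite ⇒ every region one sign ⇒ single well

well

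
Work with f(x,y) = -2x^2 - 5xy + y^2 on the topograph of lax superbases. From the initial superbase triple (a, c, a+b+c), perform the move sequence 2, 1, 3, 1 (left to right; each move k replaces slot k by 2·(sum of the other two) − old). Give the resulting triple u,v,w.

start (-2,1,-6) = (f(1,0),f(0,1),f(1,1))
replace slot 2: 2·((-2)+(-6)) − 1 = -17 → (-2,-17,-6)
replace slot 1: 2·((-17)+(-6)) − (-2) = -44 → (-44,-17,-6)
replace slot 3: 2·((-44)+(-17)) − (-6) = -116 → (-44,-17,-116)
replace slot 1: 2·((-17)+(-116)) − (-44) = -222 → (-222,-17,-116)

-222,-17,-116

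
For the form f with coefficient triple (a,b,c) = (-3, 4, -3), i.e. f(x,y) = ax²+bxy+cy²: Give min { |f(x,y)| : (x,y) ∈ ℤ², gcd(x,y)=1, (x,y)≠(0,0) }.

translate: b→2 (≡-4 mod 6), so (3,-4,3)→(3,2,2)
flip: (3,2,2)→(2,-2,3)
translate: b→2 (≡-2 mod 4), so (2,-2,3)→(2,2,3)
reduced (well bottom): (2,2,3) with a≤c, −a<b≤a
well minimum |f| = |-2| = 2 (negative-definite)

2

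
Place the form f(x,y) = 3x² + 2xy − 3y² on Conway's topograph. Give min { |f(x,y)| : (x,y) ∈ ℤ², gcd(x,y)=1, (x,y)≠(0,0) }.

river: ρ → (-3,4,2)
river: ρ → (2,4,-3)
river: ρ → (-3,2,3)
river: ρ → (3,4,-2)
river: ρ → (-2,4,3)
river: ρ → (3,2,-3)
closes: descent 0, river 6
min |a| on river = 2

2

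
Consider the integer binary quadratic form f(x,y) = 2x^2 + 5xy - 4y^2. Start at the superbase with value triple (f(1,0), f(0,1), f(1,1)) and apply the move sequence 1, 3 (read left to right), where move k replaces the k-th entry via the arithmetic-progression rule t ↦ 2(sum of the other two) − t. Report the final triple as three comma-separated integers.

start (2,-4,3) = (f(1,0),f(0,1),f(1,1))
replace slot 1: 2·((-4)+3) − 2 = -4 → (-4,-4,3)
replace slot 3: 2·((-4)+(-4)) − 3 = -19 → (-4,-4,-19)

-4,-4,-19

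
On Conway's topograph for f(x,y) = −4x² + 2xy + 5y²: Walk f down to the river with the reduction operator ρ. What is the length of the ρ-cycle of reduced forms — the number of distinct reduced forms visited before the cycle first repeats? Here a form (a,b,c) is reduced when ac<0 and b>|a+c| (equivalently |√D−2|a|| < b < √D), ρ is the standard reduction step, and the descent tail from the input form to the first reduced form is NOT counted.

D = 84, ⌊√D⌋ = 9
river: ρ → (5,8,-1)
river: ρ → (-1,8,5)
river: ρ → (5,2,-4)
river: ρ → (-4,6,3)
river: ρ → (3,6,-4)
river: ρ → (-4,2,5)
ρ-cycle length = 6 (tail of 0 descent steps not counted)

6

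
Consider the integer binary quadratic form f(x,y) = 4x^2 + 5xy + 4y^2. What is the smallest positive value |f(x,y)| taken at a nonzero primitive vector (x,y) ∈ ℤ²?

translate: b→-3 (≡5 mod 8), so (4,5,4)→(4,-3,3)
flip: (4,-3,3)→(3,3,4)
reduced (well bottom): (3,3,4) with a≤c, −a<b≤a
well minimum = a = 3

3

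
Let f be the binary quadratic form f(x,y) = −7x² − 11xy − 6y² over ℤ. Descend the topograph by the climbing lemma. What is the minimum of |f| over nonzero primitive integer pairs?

translate: b→-3 (≡11 mod 14), so (7,11,6)→(7,-3,2)
flip: (7,-3,2)→(2,3,7)
translate: b→-1 (≡3 mod 4), so (2,3,7)→(2,-1,6)
reduced (well bottom): (2,-1,6) with a≤c, −a<b≤a
well minimum |f| = |-2| = 2 (negative-definite)

2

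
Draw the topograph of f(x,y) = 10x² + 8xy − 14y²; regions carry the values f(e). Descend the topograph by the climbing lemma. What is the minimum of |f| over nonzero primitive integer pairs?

river: ρ → (-14,20,4)
river: ρ → (4,20,-14)
river: ρ → (-14,8,10)
river: ρ → (10,12,-12)
river: ρ → (-12,12,10)
river: ρ → (10,8,-14)
closes: descent 0, river 6
min |a| on river = 4

4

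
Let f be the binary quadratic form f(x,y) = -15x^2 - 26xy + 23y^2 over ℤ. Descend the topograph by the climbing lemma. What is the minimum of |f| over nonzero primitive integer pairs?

descent: ρ → (23,26,-15)  [lands on river]
river: ρ → (-15,34,15)
river: ρ → (15,26,-23)
river: ρ → (-23,20,18)
river: ρ → (18,16,-25)
river: ρ → (-25,34,9)
river: ρ → (9,38,-17)
river: ρ → (-17,30,17)
river: ρ → (17,38,-9)
river: ρ → (-9,34,25)
river: ρ → (25,16,-18)
river: ρ → (-18,20,23)
closes: descent 1, river 12
min |a| on river = 9

9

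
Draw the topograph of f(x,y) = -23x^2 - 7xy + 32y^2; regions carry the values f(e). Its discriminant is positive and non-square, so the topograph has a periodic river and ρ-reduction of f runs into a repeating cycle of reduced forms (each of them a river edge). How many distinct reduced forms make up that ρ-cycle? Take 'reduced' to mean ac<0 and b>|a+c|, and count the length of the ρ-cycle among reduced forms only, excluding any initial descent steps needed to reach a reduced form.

D = 2993, ⌊√D⌋ = 54
descent: ρ → (32,7,-23)
descent: ρ → (-23,39,16)  [lands on river]
river: ρ → (16,25,-37)
river: ρ → (-37,49,4)
river: ρ → (4,47,-49)
river: ρ → (-49,51,2)
river: ρ → (2,53,-23)
ρ-cycle length = 6 (tail of 2 descent steps not counted)

6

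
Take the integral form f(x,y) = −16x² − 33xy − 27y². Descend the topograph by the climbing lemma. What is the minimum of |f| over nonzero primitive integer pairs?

translate: b→1 (≡33 mod 32), so (16,33,27)→(16,1,10)
flip: (16,1,10)→(10,-1,16)
reduced (well bottom): (10,-1,16) with a≤c, −a<b≤a
well minimum |f| = |-10| = 10 (negative-definite)

10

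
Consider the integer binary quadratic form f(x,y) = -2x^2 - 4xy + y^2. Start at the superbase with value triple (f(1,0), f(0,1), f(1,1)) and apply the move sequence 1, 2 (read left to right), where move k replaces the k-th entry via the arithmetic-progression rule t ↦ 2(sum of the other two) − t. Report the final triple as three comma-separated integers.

start (-2,1,-5) = (f(1,0),f(0,1),f(1,1))
replace slot 1: 2·(1+(-5)) − (-2) = -6 → (-6,1,-5)
replace slot 2: 2·((-6)+(-5)) − 1 = -23 → (-6,-23,-5)

-6,-23,-5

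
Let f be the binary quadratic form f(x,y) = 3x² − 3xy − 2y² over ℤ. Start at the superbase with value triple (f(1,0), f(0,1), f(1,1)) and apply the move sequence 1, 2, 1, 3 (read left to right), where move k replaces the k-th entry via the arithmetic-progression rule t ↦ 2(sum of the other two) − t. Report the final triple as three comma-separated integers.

start (3,-2,-2) = (f(1,0),f(0,1),f(1,1))
replace slot 1: 2·((-2)+(-2)) − 3 = -11 → (-11,-2,-2)
replace slot 2: 2·((-11)+(-2)) − (-2) = -24 → (-11,-24,-2)
replace slot 1: 2·((-24)+(-2)) − (-11) = -41 → (-41,-24,-2)
replace slot 3: 2·((-41)+(-24)) − (-2) = -128 → (-41,-24,-128)

-41,-24,-128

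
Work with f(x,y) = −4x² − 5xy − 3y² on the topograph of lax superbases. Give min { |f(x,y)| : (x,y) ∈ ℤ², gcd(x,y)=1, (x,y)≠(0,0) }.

translate: b→-3 (≡5 mod 8), so (4,5,3)→(4,-3,2)
flip: (4,-3,2)→(2,3,4)
translate: b→-1 (≡3 mod 4), so (2,3,4)→(2,-1,3)
reduced (well bottom): (2,-1,3) with a≤c, −a<b≤a
well minimum |f| = |-2| = 2 (negative-definite)

2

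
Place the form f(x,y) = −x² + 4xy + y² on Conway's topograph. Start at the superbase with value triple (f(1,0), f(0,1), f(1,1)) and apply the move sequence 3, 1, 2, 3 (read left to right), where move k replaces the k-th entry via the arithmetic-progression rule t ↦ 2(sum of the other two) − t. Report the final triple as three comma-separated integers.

start (-1,1,4) = (f(1,0),f(0,1),f(1,1))
replace slot 3: 2·((-1)+1) − 4 = -4 → (-1,1,-4)
replace slot 1: 2·(1+(-4)) − (-1) = -5 → (-5,1,-4)
replace slot 2: 2·((-5)+(-4)) − 1 = -19 → (-5,-19,-4)
replace slot 3: 2·((-5)+(-19)) − (-4) = -44 → (-5,-19,-44)

-5,-19,-44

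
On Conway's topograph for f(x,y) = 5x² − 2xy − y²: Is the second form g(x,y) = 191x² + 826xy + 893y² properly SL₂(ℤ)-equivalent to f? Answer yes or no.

D₁ = 24, D₂ = 24
river cycle of f (length 2): (-1, 4, 2), (2, 4, -1)
river cycle of g (length 2): (-1, 4, 2), (2, 4, -1)
cycles coincide ⇒ equivalent

yes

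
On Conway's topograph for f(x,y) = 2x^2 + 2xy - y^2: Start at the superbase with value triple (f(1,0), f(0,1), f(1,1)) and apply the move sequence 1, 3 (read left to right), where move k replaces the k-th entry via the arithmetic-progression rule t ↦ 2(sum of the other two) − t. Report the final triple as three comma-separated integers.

start (2,-1,3) = (f(1,0),f(0,1),f(1,1))
replace slot 1: 2·((-1)+3) − 2 = 2 → (2,-1,3)
replace slot 3: 2·(2+(-1)) − 3 = -1 → (2,-1,-1)

2,-1,-1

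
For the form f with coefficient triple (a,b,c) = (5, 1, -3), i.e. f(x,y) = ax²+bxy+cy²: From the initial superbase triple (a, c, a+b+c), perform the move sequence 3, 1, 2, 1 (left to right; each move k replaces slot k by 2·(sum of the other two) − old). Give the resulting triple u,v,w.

start (5,-3,3) = (f(1,0),f(0,1),f(1,1))
replace slot 3: 2·(5+(-3)) − 3 = 1 → (5,-3,1)
replace slot 1: 2·((-3)+1) − 5 = -9 → (-9,-3,1)
replace slot 2: 2·((-9)+1) − (-3) = -13 → (-9,-13,1)
replace slot 1: 2·((-13)+1) − (-9) = -15 → (-15,-13,1)

-15,-13,1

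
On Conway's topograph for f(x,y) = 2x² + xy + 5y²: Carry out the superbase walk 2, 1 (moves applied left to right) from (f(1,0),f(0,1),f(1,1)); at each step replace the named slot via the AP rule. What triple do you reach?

start (2,5,8) = (f(1,0),f(0,1),f(1,1))
replace slot 2: 2·(2+8) − 5 = 15 → (2,15,8)
replace slot 1: 2·(15+8) − 2 = 44 → (44,15,8)

44,15,8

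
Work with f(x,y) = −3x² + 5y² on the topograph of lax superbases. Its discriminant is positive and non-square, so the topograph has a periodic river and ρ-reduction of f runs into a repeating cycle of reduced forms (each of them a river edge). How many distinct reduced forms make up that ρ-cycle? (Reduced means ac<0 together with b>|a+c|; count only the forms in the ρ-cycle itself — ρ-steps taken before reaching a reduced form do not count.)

D = 60, ⌊√D⌋ = 7
descent: ρ → (5,0,-3)
descent: ρ → (-3,6,2)  [lands on river]
river: ρ → (2,6,-3)
ρ-cycle length = 2 (tail of 2 descent steps not counted)

2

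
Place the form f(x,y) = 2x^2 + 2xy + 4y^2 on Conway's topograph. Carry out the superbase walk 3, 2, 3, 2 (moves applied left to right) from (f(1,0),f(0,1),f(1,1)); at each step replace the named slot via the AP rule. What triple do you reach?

start (2,4,8) = (f(1,0),f(0,1),f(1,1))
replace slot 3: 2·(2+4) − 8 = 4 → (2,4,4)
replace slot 2: 2·(2+4) − 4 = 8 → (2,8,4)
replace slot 3: 2·(2+8) − 4 = 16 → (2,8,16)
replace slot 2: 2·(2+16) − 8 = 28 → (2,28,16)

2,28,16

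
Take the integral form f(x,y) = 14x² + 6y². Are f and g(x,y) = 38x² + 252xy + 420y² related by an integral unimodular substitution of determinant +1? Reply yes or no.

D₁ = -336, D₂ = -336
f: flip: (14,0,6)→(6,0,14)
f: reduced (well bottom): (6,0,14) with a≤c, −a<b≤a
g: translate: b→24 (≡252 mod 76), so (38,252,420)→(38,24,6)
g: flip: (38,24,6)→(6,-24,38)
g: translate: b→0 (≡-24 mod 12), so (6,-24,38)→(6,0,14)
g: reduced (well bottom): (6,0,14) with a≤c, −a<b≤a
reduced forms (6, 0, 14) vs (6, 0, 14) ⇒ equivalent

yes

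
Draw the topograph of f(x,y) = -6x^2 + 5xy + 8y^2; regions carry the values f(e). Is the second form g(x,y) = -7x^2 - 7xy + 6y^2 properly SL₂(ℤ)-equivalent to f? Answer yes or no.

D₁ = 217, D₂ = 217
river cycle of f (length 16): (8, 11, -3), (-3, 13, 4), (4, 11, -6), (-6, 13, 2), (2, 11, -12), (-12, 13, 1), (1, 13, -12), (-12, 11, 2), (2, 13, -6), (-6, 11, 4), … (6 more)
river cycle of g (length 16): (6, 7, -7), (-7, 7, 6), (6, 5, -8), (-8, 11, 3), (3, 13, -4), (-4, 11, 6), (6, 13, -2), (-2, 11, 12), (12, 13, -1), (-1, 13, 12), … (6 more)
cycles differ ⇒ inequivalent

no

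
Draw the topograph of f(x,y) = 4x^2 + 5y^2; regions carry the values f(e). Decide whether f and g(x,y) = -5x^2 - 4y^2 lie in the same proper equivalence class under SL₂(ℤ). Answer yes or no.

D₁ = -80, D₂ = -80
f: reduced (well bottom): (4,0,5) with a≤c, −a<b≤a
g is negative-definite; reduce −g:
−g: flip: (5,0,4)→(4,0,5)
−g: reduced (well bottom): (4,0,5) with a≤c, −a<b≤a
flip sign back: reduced form of g is (-4,0,-5)
reduced forms (4, 0, 5) vs (-4, 0, -5) ⇒ inequivalent

no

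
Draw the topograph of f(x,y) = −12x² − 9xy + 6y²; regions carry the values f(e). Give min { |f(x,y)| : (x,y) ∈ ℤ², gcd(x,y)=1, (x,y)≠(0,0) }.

descent: ρ → (6,9,-12)  [lands on river]
river: ρ → (-12,15,3)
river: ρ → (3,15,-12)
river: ρ → (-12,9,6)
river: ρ → (6,15,-6)
river: ρ → (-6,9,12)
river: ρ → (12,15,-3)
river: ρ → (-3,15,12)
river: ρ → (12,9,-6)
river: ρ → (-6,15,6)
closes: descent 1, river 10
min |a| on river = 3

3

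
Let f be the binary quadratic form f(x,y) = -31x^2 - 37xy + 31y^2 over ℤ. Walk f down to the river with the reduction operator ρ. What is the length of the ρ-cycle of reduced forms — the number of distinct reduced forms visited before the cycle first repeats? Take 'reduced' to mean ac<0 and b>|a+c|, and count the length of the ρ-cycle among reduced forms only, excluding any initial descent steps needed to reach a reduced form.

D = 5213, ⌊√D⌋ = 72
descent: ρ → (31,37,-31)  [lands on river]
river: ρ → (-31,25,37)
river: ρ → (37,49,-19)
river: ρ → (-19,65,13)
river: ρ → (13,65,-19)
river: ρ → (-19,49,37)
river: ρ → (37,25,-31)
river: ρ → (-31,37,31)
river: ρ → (31,25,-37)
river: ρ → (-37,49,19)
river: ρ → (19,65,-13)
river: ρ → (-13,65,19)
river: ρ → (19,49,-37)
river: ρ → (-37,25,31)
ρ-cycle length = 14 (tail of 1 descent step not counted)

14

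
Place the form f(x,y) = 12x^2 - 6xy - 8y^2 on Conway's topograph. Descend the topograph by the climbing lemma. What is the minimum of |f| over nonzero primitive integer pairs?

descent: ρ → (-8,6,12)  [lands on river]
river: ρ → (12,18,-2)
river: ρ → (-2,18,12)
river: ρ → (12,6,-8)
river: ρ → (-8,10,10)
river: ρ → (10,10,-8)
closes: descent 1, river 6
min |a| on river = 2

2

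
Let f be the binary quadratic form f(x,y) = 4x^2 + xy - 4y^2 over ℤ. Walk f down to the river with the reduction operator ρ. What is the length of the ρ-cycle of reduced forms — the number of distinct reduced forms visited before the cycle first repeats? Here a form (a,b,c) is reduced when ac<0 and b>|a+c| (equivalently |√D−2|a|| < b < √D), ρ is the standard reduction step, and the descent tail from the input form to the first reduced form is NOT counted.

D = 65, ⌊√D⌋ = 8
river: ρ → (-4,7,1)
river: ρ → (1,7,-4)
river: ρ → (-4,1,4)
river: ρ → (4,7,-1)
river: ρ → (-1,7,4)
river: ρ → (4,1,-4)
ρ-cycle length = 6 (tail of 0 descent steps not counted)

6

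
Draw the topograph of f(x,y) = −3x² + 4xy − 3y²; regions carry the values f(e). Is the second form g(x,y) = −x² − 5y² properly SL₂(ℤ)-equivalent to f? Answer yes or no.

D₁ = -20, D₂ = -20
f is negative-definite; reduce −f:
−f: translate: b→2 (≡-4 mod 6), so (3,-4,3)→(3,2,2)
−f: flip: (3,2,2)→(2,-2,3)
−f: translate: b→2 (≡-2 mod 4), so (2,-2,3)→(2,2,3)
−f: reduced (well bottom): (2,2,3) with a≤c, −a<b≤a
flip sign back: reduced form of f is (-2,-2,-3)
g is negative-definite; reduce −g:
−g: reduced (well bottom): (1,0,5) with a≤c, −a<b≤a
flip sign back: reduced form of g is (-1,0,-5)
reduced forms (-2, -2, -3) vs (-1, 0, -5) ⇒ inequivalent

no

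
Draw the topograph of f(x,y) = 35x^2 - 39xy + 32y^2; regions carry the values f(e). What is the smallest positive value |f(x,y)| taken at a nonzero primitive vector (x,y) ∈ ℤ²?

translate: b→31 (≡-39 mod 70), so (35,-39,32)→(35,31,28)
flip: (35,31,28)→(28,-31,35)
translate: b→25 (≡-31 mod 56), so (28,-31,35)→(28,25,32)
reduced (well bottom): (28,25,32) with a≤c, −a<b≤a
well minimum = a = 28

28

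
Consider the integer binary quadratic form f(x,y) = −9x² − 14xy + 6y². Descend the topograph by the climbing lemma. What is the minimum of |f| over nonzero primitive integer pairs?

descent: ρ → (6,14,-9)  [lands on river]
river: ρ → (-9,4,11)
river: ρ → (11,18,-2)
river: ρ → (-2,18,11)
river: ρ → (11,4,-9)
river: ρ → (-9,14,6)
river: ρ → (6,10,-13)
river: ρ → (-13,16,3)
river: ρ → (3,20,-1)
river: ρ → (-1,20,3)
river: ρ → (3,16,-13)
river: ρ → (-13,10,6)
closes: descent 1, river 12
min |a| on river = 1

1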